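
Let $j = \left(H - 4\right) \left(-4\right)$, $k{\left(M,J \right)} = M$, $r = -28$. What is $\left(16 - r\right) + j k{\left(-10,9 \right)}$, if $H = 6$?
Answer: $124$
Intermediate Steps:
$j = -8$ ($j = \left(6 - 4\right) \left(-4\right) = 2 \left(-4\right) = -8$)
$\left(16 - r\right) + j k{\left(-10,9 \right)} = \left(16 - -28\right) - -80 = \left(16 + 28\right) + 80 = 44 + 80 = 124$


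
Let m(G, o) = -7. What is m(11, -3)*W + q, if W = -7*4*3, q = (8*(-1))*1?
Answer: 580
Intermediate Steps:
q = -8 (q = -8*1 = -8)
W = -84 (W = -28*3 = -84)
m(11, -3)*W + q = -7*(-84) - 8 = 588 - 8 = 580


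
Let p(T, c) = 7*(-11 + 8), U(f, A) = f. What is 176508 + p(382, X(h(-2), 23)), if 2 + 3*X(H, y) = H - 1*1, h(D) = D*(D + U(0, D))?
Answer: 176487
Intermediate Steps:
h(D) = D**2 (h(D) = D*(D + 0) = D*D = D**2)
X(H, y) = -1 + H/3 (X(H, y) = -2/3 + (H - 1*1)/3 = -2/3 + (H - 1)/3 = -2/3 + (-1 + H)/3 = -2/3 + (-1/3 + H/3) = -1 + H/3)
p(T, c) = -21 (p(T, c) = 7*(-3) = -21)
176508 + p(382, X(h(-2), 23)) = 176508 - 21 = 176487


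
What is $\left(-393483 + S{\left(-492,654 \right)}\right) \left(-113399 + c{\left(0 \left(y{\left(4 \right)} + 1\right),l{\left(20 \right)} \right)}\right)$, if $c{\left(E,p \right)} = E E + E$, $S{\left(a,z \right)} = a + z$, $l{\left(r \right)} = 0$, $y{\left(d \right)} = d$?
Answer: $44602208079$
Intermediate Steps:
$c{\left(E,p \right)} = E + E^{2}$ ($c{\left(E,p \right)} = E^{2} + E = E + E^{2}$)
$\left(-393483 + S{\left(-492,654 \right)}\right) \left(-113399 + c{\left(0 \left(y{\left(4 \right)} + 1\right),l{\left(20 \right)} \right)}\right) = \left(-393483 + \left(-492 + 654\right)\right) \left(-113399 + 0 \left(4 + 1\right) \left(1 + 0 \left(4 + 1\right)\right)\right) = \left(-393483 + 162\right) \left(-113399 + 0 \cdot 5 \left(1 + 0 \cdot 5\right)\right) = - 393321 \left(-113399 + 0 \left(1 + 0\right)\right) = - 393321 \left(-113399 + 0 \cdot 1\right) = - 393321 \left(-113399 + 0\right) = \left(-393321\right) \left(-113399\right) = 44602208079$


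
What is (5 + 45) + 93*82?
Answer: 7676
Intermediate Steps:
(5 + 45) + 93*82 = 50 + 7626 = 7676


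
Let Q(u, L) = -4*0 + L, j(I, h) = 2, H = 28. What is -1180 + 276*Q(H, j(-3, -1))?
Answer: -628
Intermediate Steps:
Q(u, L) = L (Q(u, L) = 0 + L = L)
-1180 + 276*Q(H, j(-3, -1)) = -1180 + 276*2 = -1180 + 552 = -628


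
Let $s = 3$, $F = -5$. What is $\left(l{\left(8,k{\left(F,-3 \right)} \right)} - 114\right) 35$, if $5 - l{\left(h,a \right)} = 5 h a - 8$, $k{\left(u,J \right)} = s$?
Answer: $-7735$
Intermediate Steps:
$k{\left(u,J \right)} = 3$
$l{\left(h,a \right)} = 13 - 5 a h$ ($l{\left(h,a \right)} = 5 - \left(5 h a - 8\right) = 5 - \left(5 a h - 8\right) = 5 - \left(-8 + 5 a h\right) = 13 - 5 a h$)
$\left(l{\left(8,k{\left(F,-3 \right)} \right)} - 114\right) 35 = \left(\left(13 - 15 \cdot 8\right) - 114\right) 35 = \left(\left(13 - 120\right) - 114\right) 35 = \left(-107 - 114\right) 35 = \left(-221\right) 35 = -7735$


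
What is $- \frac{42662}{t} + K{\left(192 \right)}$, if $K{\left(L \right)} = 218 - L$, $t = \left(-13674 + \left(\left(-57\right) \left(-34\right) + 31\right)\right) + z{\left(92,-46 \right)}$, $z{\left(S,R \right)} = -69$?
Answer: $\frac{174393}{5887} \approx 29.623$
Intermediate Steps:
$t = -11774$ ($t = \left(-13674 + \left(\left(-57\right) \left(-34\right) + 31\right)\right) - 69 = \left(-13674 + \left(1938 + 31\right)\right) - 69 = \left(-13674 + 1969\right) - 69 = -11705 - 69 = -11774$)
$- \frac{42662}{t} + K{\left(192 \right)} = - \frac{42662}{-11774} + \left(218 - 192\right) = \left(-42662\right) \left(- \frac{1}{11774}\right) + \left(218 - 192\right) = \frac{21331}{5887} + 26 = \frac{174393}{5887}$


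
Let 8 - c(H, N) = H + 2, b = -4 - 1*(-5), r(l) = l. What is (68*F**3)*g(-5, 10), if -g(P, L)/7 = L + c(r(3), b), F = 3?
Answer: -167076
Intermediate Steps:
b = 1 (b = -4 + 5 = 1)
c(H, N) = 6 - H (c(H, N) = 8 - (H + 2) = 8 - (2 + H) = 8 + (-2 - H) = 6 - H)
g(P, L) = -21 - 7*L (g(P, L) = -7*(L + (6 - 1*3)) = -7*(L + (6 - 3)) = -7*(L + 3) = -7*(3 + L) = -21 - 7*L)
(68*F**3)*g(-5, 10) = (68*3**3)*(-21 - 7*10) = (68*27)*(-21 - 70) = 1836*(-91) = -167076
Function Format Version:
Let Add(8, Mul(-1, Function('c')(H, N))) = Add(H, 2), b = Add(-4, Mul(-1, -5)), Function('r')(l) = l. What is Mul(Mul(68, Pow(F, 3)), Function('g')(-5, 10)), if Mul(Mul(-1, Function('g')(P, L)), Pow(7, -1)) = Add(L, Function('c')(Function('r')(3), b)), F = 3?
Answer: -167076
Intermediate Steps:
b = 1 (b = Add(-4, 5) = 1)
Function('c')(H, N) = Add(6, Mul(-1, H)) (Function('c')(H, N) = Add(8, Mul(-1, Add(H, 2))) = Add(8, Mul(-1, Add(2, H))) = Add(8, Add(-2, Mul(-1, H))) = Add(6, Mul(-1, H)))
Function('g')(P, L) = Add(-21, Mul(-7, L)) (Function('g')(P, L) = Mul(-7, Add(L, Add(6, Mul(-1, 3)))) = Mul(-7, Add(L, Add(6, -3))) = Mul(-7, Add(L, 3)) = Mul(-7, Add(3, L)) = Add(-21, Mul(-7, L)))
Mul(Mul(68, Pow(F, 3)), Function('g')(-5, 10)) = Mul(Mul(68, Pow(3, 3)), Add(-21, Mul(-7, 10))) = Mul(Mul(68, 27), Add(-21, -70)) = Mul(1836, -91) = -167076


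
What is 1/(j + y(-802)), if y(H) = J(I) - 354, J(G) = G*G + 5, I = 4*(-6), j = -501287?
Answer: -1/501060 ≈ -1.9958e-6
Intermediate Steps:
I = -24
J(G) = 5 + G² (J(G) = G² + 5 = 5 + G²)
y(H) = 227 (y(H) = (5 + (-24)²) - 354 = (5 + 576) - 354 = 581 - 354 = 227)
1/(j + y(-802)) = 1/(-501287 + 227) = 1/(-501060) = -1/501060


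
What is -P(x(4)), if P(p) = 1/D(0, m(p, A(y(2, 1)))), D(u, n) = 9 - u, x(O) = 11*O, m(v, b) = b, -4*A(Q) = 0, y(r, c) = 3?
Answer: -1/9 ≈ -0.11111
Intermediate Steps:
A(Q) = 0 (A(Q) = -1/4*0 = 0)
P(p) = 1/9 (P(p) = 1/(9 - 1*0) = 1/(9 + 0) = 1/9)
-P(x(4)) = -1*1/9 = -1/9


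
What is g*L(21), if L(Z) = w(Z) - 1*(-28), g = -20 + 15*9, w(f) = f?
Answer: 5635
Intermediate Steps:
g = 115 (g = -20 + 135 = 115)
L(Z) = 28 + Z (L(Z) = Z - 1*(-28) = Z + 28 = 28 + Z)
g*L(21) = 115*(28 + 21) = 115*49 = 5635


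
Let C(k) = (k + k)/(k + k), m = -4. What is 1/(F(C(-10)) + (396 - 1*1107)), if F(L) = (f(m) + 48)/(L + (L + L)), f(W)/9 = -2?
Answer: -1/701 ≈ -0.0014265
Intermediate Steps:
C(k) = 1 (C(k) = (2*k)/((2*k)) = (2*k)*(1/(2*k)) = 1)
f(W) = -18 (f(W) = 9*(-2) = -18)
F(L) = 10/L (F(L) = (-18 + 48)/(L + (L + L)) = 30/(L + 2*L) = 30/((3*L)) = 30*(1/(3*L)) = 10/L)
1/(F(C(-10)) + (396 - 1*1107)) = 1/(10/1 + (396 - 1*1107)) = 1/(10*1 + (396 - 1107)) = 1/(10 - 711) = 1/(-701) = -1/701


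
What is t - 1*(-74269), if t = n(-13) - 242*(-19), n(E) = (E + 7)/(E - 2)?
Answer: 394337/5 ≈ 78867.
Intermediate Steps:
n(E) = (7 + E)/(-2 + E)
t = 22992/5 (t = (7 - 13)/(-2 - 13) - 242*(-19) = -6/(-15) + 4598 = -1/15*(-6) + 4598 = ⅖ + 4598 = 22992/5 ≈ 4598.4)
t - 1*(-74269) = 22992/5 - 1*(-74269) = 22992/5 + 74269 = 394337/5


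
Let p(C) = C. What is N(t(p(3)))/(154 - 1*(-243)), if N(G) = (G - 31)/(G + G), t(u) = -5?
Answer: 18/1985 ≈ 0.0090680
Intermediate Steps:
N(G) = (-31 + G)/(2*G) (N(G) = (-31 + G)/((2*G)) = (-31 + G)*(1/(2*G)) = (-31 + G)/(2*G))
N(t(p(3)))/(154 - 1*(-243)) = ((½)*(-31 - 5)/(-5))/(154 - 1*(-243)) = ((½)*(-⅕)*(-36))/(154 + 243) = (18/5)/397 = (18/5)*(1/397) = 18/1985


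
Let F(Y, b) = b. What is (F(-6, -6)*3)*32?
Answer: -576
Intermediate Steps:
(F(-6, -6)*3)*32 = -6*3*32 = -18*32 = -576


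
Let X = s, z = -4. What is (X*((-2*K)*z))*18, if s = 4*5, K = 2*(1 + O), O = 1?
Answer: 11520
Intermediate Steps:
K = 4 (K = 2*(1 + 1) = 2*2 = 4)
s = 20
X = 20
(X*((-2*K)*z))*18 = (20*(-2*4*(-4)))*18 = (20*(-8*(-4)))*18 = (20*32)*18 = 640*18 = 11520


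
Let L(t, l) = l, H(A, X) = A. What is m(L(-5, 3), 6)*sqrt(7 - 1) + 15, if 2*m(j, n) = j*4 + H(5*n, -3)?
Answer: 15 + 21*sqrt(6) ≈ 66.439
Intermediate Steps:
m(j, n) = 2*j + 5*n/2 (m(j, n) = (j*4 + 5*n)/2 = (4*j + 5*n)/2 = 2*j + 5*n/2)
m(L(-5, 3), 6)*sqrt(7 - 1) + 15 = (2*3 + (5/2)*6)*sqrt(7 - 1) + 15 = (6 + 15)*sqrt(6) + 15 = 21*sqrt(6) + 15 = 15 + 21*sqrt(6)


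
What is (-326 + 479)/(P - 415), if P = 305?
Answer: -153/110 ≈ -1.3909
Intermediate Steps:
(-326 + 479)/(P - 415) = (-326 + 479)/(305 - 415) = 153/(-110) = 153*(-1/110) = -153/110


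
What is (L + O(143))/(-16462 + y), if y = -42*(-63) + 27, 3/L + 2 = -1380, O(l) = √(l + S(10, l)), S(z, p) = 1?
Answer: -16581/19056398 ≈ -0.00087010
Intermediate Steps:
O(l) = √(1 + l) (O(l) = √(l + 1) = √(1 + l))
L = -3/1382 (L = 3/(-2 - 1380) = 3/(-1382) = 3*(-1/1382) = -3/1382 ≈ -0.0021708)
y = 2673 (y = 2646 + 27 = 2673)
(L + O(143))/(-16462 + y) = (-3/1382 + √(1 + 143))/(-16462 + 2673) = (-3/1382 + √144)/(-13789) = (-3/1382 + 12)*(-1/13789) = (16581/1382)*(-1/13789) = -16581/19056398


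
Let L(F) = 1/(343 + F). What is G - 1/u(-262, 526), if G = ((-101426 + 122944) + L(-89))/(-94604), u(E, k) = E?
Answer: -703975355/3147853496 ≈ -0.22364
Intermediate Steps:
G = -5465573/24029416 (G = ((-101426 + 122944) + 1/(343 - 89))/(-94604) = (21518 + 1/254)*(-1/94604) = (5465573/254)*(-1/94604) = -5465573/24029416 ≈ -0.22745)
G - 1/u(-262, 526) = -5465573/24029416 - 1/(-262) = -5465573/24029416 - 1*(-1/262) = -5465573/24029416 + 1/262 = -703975355/3147853496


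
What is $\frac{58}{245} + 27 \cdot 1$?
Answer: $\frac{6673}{245} \approx 27.237$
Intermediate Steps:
$\frac{58}{245} + 27 \cdot 1 = 58 \cdot \frac{1}{245} + 27 = \frac{58}{245} + 27 = \frac{6673}{245}$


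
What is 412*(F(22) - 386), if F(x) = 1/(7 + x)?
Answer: -4611516/29 ≈ -1.5902e+5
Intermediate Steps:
412*(F(22) - 386) = 412*(1/(7 + 22) - 386) = 412*(1/29 - 386) = 412*(-11193/29) = -4611516/29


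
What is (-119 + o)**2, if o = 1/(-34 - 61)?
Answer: 127825636/9025 ≈ 14164.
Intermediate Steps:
o = -1/95 (o = 1/(-95) = -1/95 ≈ -0.010526)
(-119 + o)**2 = (-119 - 1/95)**2 = (-11306/95)**2 = 127825636/9025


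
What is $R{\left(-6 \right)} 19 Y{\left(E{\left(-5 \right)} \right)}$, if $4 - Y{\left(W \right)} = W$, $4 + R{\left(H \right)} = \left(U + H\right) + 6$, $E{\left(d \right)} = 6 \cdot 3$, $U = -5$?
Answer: $2394$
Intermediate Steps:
$E{\left(d \right)} = 18$
$R{\left(H \right)} = -3 + H$ ($R{\left(H \right)} = -4 + \left(\left(-5 + H\right) + 6\right) = -4 + \left(1 + H\right) = -3 + H$)
$Y{\left(W \right)} = 4 - W$
$R{\left(-6 \right)} 19 Y{\left(E{\left(-5 \right)} \right)} = \left(-3 - 6\right) 19 \left(4 - 18\right) = \left(-9\right) 19 \left(4 - 18\right) = \left(-171\right) \left(-14\right) = 2394$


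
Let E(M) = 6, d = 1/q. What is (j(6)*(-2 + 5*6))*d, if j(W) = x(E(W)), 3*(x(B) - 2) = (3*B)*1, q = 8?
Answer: 28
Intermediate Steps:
d = 1/8 ≈ 0.12500
x(B) = 2 + B (x(B) = 2 + ((3*B)*1)/3 = 2 + (3*B)/3 = 2 + B)
j(W) = 8 (j(W) = 2 + 6 = 8)
(j(6)*(-2 + 5*6))*d = (8*(-2 + 5*6))*(1/8) = (8*(-2 + 30))*(1/8) = (8*28)*(1/8) = 224*(1/8) = 28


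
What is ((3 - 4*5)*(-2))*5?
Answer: 170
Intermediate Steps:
((3 - 4*5)*(-2))*5 = ((3 - 1*20)*(-2))*5 = ((3 - 20)*(-2))*5 = -17*(-2)*5 = 34*5 = 170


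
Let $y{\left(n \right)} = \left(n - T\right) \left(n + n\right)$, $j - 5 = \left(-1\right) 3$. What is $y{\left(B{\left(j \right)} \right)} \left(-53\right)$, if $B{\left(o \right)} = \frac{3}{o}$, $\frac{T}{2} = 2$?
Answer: $\frac{795}{2} \approx 397.5$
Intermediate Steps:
$j = 2$ ($j = 5 - 3 = 2$)
$T = 4$ ($T = 2 \cdot 2 = 4$)
$y{\left(n \right)} = 2 n \left(-4 + n\right)$ ($y{\left(n \right)} = \left(n - 4\right) \left(n + n\right) = \left(n - 4\right) 2 n = \left(-4 + n\right) 2 n = 2 n \left(-4 + n\right)$)
$y{\left(B{\left(j \right)} \right)} \left(-53\right) = 2 \cdot \frac{3}{2} \left(-4 + \frac{3}{2}\right) \left(-53\right) = 2 \cdot \frac{3}{2} \left(- \frac{5}{2}\right) \left(-53\right) = \left(- \frac{15}{2}\right) \left(-53\right) = \frac{795}{2}$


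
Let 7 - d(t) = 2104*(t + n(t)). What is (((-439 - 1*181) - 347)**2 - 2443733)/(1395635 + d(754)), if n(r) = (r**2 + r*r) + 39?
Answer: 754322/1196294079 ≈ 0.00063055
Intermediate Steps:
n(r) = 39 + 2*r**2 (n(r) = (r**2 + r**2) + 39 = 2*r**2 + 39 = 39 + 2*r**2)
d(t) = -82049 - 4208*t**2 - 2104*t (d(t) = 7 - 2104*(t + (39 + 2*t**2)) = 7 - 2104*(39 + t + 2*t**2) = 7 - (82056 + 2104*t + 4208*t**2) = 7 + (-82056 - 4208*t**2 - 2104*t) = -82049 - 4208*t**2 - 2104*t)
(((-439 - 1*181) - 347)**2 - 2443733)/(1395635 + d(754)) = (((-439 - 1*181) - 347)**2 - 2443733)/(1395635 + (-82049 - 4208*754**2 - 2104*754)) = (((-439 - 181) - 347)**2 - 2443733)/(1395635 + (-82049 - 4208*568516 - 1586416)) = ((-620 - 347)**2 - 2443733)/(1395635 + (-82049 - 2392315328 - 1586416)) = ((-967)**2 - 2443733)/(1395635 - 2393983793) = (935089 - 2443733)/(-2392588158) = -1508644*(-1/2392588158) = 754322/1196294079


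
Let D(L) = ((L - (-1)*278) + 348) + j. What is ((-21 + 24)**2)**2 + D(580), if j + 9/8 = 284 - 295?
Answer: 10199/8 ≈ 1274.9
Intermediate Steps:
j = -97/8 (j = -9/8 + (284 - 295) = -9/8 - 11 = -97/8 ≈ -12.125)
D(L) = 4911/8 + L (D(L) = ((L - (-1)*278) + 348) - 97/8 = ((L - 1*(-278)) + 348) - 97/8 = ((L + 278) + 348) - 97/8 = ((278 + L) + 348) - 97/8 = (626 + L) - 97/8 = 4911/8 + L)
((-21 + 24)**2)**2 + D(580) = ((-21 + 24)**2)**2 + (4911/8 + 580) = (3**2)**2 + 9551/8 = 9**2 + 9551/8 = 81 + 9551/8 = 10199/8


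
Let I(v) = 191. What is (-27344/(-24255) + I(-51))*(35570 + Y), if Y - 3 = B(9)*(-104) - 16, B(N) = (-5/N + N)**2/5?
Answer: 64308121654169/9823275 ≈ 6.5465e+6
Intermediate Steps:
B(N) = (N - 5/N)**2/5 (B(N) = (N - 5/N)**2*(1/5) = (N - 5/N)**2/5)
Y = -605969/405 (Y = 3 + (((1/5)*(-5 + 9**2)**2/9**2)*(-104) - 16) = 3 + (((1/5)*(1/81)*(-5 + 81)**2)*(-104) - 16) = 3 + (((1/5)*(1/81)*76**2)*(-104) - 16) = 3 + (((1/5)*(1/81)*5776)*(-104) - 16) = 3 + ((5776/405)*(-104) - 16) = 3 + (-600704/405 - 16) = 3 - 607184/405 = -605969/405 ≈ -1496.2)
(-27344/(-24255) + I(-51))*(35570 + Y) = (-27344/(-24255) + 191)*(35570 - 605969/405) = (-27344*(-1/24255) + 191)*(13799881/405) = (27344/24255 + 191)*(13799881/405) = (4660049/24255)*(13799881/405) = 64308121654169/9823275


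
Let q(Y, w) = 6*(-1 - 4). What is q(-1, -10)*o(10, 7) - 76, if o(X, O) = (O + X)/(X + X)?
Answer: -203/2 ≈ -101.50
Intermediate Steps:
o(X, O) = (O + X)/(2*X) (o(X, O) = (O + X)/((2*X)) = (O + X)*(1/(2*X)) = (O + X)/(2*X))
q(Y, w) = -30 (q(Y, w) = 6*(-5) = -30)
q(-1, -10)*o(10, 7) - 76 = -15*(7 + 10)/10 - 76 = -15*17/10 - 76 = -30*17/20 - 76 = -51/2 - 76 = -203/2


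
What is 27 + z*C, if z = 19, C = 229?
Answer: 4378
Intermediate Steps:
27 + z*C = 27 + 19*229 = 27 + 4351 = 4378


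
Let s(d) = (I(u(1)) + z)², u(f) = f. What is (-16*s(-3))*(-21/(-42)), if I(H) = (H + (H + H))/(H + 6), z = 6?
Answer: -16200/49 ≈ -330.61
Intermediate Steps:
I(H) = 3*H/(6 + H) (I(H) = (H + 2*H)/(6 + H) = (3*H)/(6 + H) = 3*H/(6 + H))
s(d) = 2025/49 (s(d) = (3*1/(6 + 1) + 6)² = (3*1/7 + 6)² = (3*1*(⅐) + 6)² = (3/7 + 6)² = (45/7)² = 2025/49)
(-16*s(-3))*(-21/(-42)) = (-16*2025/49)*(-21/(-42)) = -(-97200)*(-1)/(7*42) = -32400/49*½ = -16200/49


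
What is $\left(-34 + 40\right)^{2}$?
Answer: $36$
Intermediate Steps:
$\left(-34 + 40\right)^{2} = 6^{2} = 36$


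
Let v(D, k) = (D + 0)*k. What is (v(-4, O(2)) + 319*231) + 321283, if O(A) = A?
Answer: 394964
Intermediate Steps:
v(D, k) = D*k
(v(-4, O(2)) + 319*231) + 321283 = (-4*2 + 319*231) + 321283 = (-8 + 73689) + 321283 = 73681 + 321283 = 394964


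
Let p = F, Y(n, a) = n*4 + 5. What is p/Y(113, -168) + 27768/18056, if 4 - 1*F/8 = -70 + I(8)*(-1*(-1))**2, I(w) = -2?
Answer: 2958503/1031449 ≈ 2.8683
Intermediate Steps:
Y(n, a) = 5 + 4*n (Y(n, a) = 4*n + 5 = 5 + 4*n)
F = 608 (F = 32 - 8*(-70 - 2*(-1*(-1))**2) = 32 - 8*(-70 - 2*1**2) = 32 - 8*(-70 - 2*1) = 32 - 8*(-70 - 2) = 32 - 8*(-72) = 32 + 576 = 608)
p = 608
p/Y(113, -168) + 27768/18056 = 608/(5 + 4*113) + 27768/18056 = 608/(5 + 452) + 27768*(1/18056) = 608/457 + 3471/2257 = 2958503/1031449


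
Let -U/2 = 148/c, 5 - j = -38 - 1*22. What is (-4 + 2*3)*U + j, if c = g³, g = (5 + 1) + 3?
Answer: 46793/729 ≈ 64.188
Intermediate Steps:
g = 9 (g = 6 + 3 = 9)
j = 65 (j = 5 - (-38 - 1*22) = 5 - (-38 - 22) = 5 - 1*(-60) = 5 + 60 = 65)
c = 729 (c = 9³ = 729)
U = -296/729 ≈ -0.40604
(-4 + 2*3)*U + j = (-4 + 2*3)*(-296/729) + 65 = (-4 + 6)*(-296/729) + 65 = 2*(-296/729) + 65 = -592/729 + 65 = 46793/729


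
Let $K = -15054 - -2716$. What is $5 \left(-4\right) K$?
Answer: $246760$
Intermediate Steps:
$K = -12338$ ($K = -15054 + 2716 = -12338$)
$5 \left(-4\right) K = 5 \left(-4\right) \left(-12338\right) = \left(-20\right) \left(-12338\right) = 246760$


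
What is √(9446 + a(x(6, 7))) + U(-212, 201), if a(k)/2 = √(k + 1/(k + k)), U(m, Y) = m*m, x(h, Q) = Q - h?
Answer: 44944 + √(9446 + √6) ≈ 45041.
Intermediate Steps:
U(m, Y) = m²
a(k) = 2*√(k + 1/(2*k)) (a(k) = 2*√(k + 1/(k + k)) = 2*√(k + 1/(2*k)))
√(9446 + a(x(6, 7))) + U(-212, 201) = √(9446 + √(2/(7 - 1*6) + 4*(7 - 1*6))) + (-212)² = √(9446 + √(2/(7 - 6) + 4*(7 - 6))) + 44944 = √(9446 + √(2/1 + 4*1)) + 44944 = √(9446 + √(2*1 + 4)) + 44944 = √(9446 + √(2 + 4)) + 44944 = √(9446 + √6) + 44944 = 44944 + √(9446 + √6)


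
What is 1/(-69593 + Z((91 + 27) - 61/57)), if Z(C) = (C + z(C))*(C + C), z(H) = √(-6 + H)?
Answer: -445968159543/18777146961786949 - 43309170*√360411/18777146961786949 ≈ -2.5135e-5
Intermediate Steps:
Z(C) = 2*C*(C + √(-6 + C)) (Z(C) = (C + √(-6 + C))*(C + C) = (C + √(-6 + C))*(2*C) = 2*C*(C + √(-6 + C)))
1/(-69593 + Z((91 + 27) - 61/57)) = 1/(-69593 + 2*((91 + 27) - 61/57)*(((91 + 27) - 61/57) + √(-6 + ((91 + 27) - 61/57)))) = 1/(-69593 + 2*(118 - 61*1/57)*((118 - 61*1/57) + √(-6 + (118 - 61*1/57)))) = 1/(-69593 + 2*(118 - 61/57)*((118 - 61/57) + √(-6 + (118 - 61/57)))) = 1/(-69593 + 2*(6665/57)*(6665/57 + √(-6 + 6665/57))) = 1/(-69593 + 2*(6665/57)*(6665/57 + √(6323/57))) = 1/(-69593 + 2*(6665/57)*(6665/57 + √360411/57)) = 1/(-69593 + (88844450/3249 + 13330*√360411/3249)) = 1/(-137263207/3249 + 13330*√360411/3249)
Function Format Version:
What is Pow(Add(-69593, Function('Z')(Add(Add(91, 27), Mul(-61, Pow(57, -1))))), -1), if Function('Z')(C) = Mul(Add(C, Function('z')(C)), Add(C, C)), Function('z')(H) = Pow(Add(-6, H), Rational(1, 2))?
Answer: Add(Rational(-445968159543, 18777146961786949), Mul(Rational(-43309170, 18777146961786949), Pow(360411, Rational(1, 2)))) ≈ -2.5135e-5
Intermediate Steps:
Function('Z')(C) = Mul(2, C, Add(C, Pow(Add(-6, C), Rational(1, 2)))) (Function('Z')(C) = Mul(Add(C, Pow(Add(-6, C), Rational(1, 2))), Add(C, C)) = Mul(Add(C, Pow(Add(-6, C), Rational(1, 2))), Mul(2, C)) = Mul(2, C, Add(C, Pow(Add(-6, C), Rational(1, 2)))))
Pow(Add(-69593, Function('Z')(Add(Add(91, 27), Mul(-61, Pow(57, -1))))), -1) = Pow(Add(-69593, Mul(2, Add(Add(91, 27), Mul(-61, Pow(57, -1))), Add(Add(Add(91, 27), Mul(-61, Pow(57, -1))), Pow(Add(-6, Add(Add(91, 27), Mul(-61, Pow(57, -1)))), Rational(1, 2))))), -1) = Pow(Add(-69593, Mul(2, Add(118, Mul(-61, Rational(1, 57))), Add(Add(118, Mul(-61, Rational(1, 57))), Pow(Add(-6, Add(118, Mul(-61, Rational(1, 57)))), Rational(1, 2))))), -1) = Pow(Add(-69593, Mul(2, Add(118, Rational(-61, 57)), Add(Add(118, Rational(-61, 57)), Pow(Add(-6, Add(118, Rational(-61, 57))), Rational(1, 2))))), -1) = Pow(Add(-69593, Mul(2, Rational(6665, 57), Add(Rational(6665, 57), Pow(Add(-6, Rational(6665, 57)), Rational(1, 2))))), -1) = Pow(Add(-69593, Mul(2, Rational(6665, 57), Add(Rational(6665, 57), Pow(Rational(6323, 57), Rational(1, 2))))), -1) = Pow(Add(-69593, Mul(2, Rational(6665, 57), Add(Rational(6665, 57), Mul(Rational(1, 57), Pow(360411, Rational(1, 2)))))), -1) = Pow(Add(-69593, Add(Rational(88844450, 3249), Mul(Rational(13330, 3249), Pow(360411, Rational(1, 2))))), -1) = Pow(Add(Rational(-137263207, 3249), Mul(Rational(13330, 3249), Pow(360411, Rational(1, 2)))), -1)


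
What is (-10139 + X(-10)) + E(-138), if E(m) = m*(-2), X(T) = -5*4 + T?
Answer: -9893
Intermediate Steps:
X(T) = -20 + T
E(m) = -2*m
(-10139 + X(-10)) + E(-138) = (-10139 + (-20 - 10)) - 2*(-138) = (-10139 - 30) + 276 = -10169 + 276 = -9893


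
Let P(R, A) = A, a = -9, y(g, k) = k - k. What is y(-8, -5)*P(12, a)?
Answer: 0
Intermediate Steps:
y(g, k) = 0
y(-8, -5)*P(12, a) = 0*(-9) = 0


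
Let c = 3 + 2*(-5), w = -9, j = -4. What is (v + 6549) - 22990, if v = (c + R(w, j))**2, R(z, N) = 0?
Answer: -16392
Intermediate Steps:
c = -7 (c = 3 - 10 = -7)
v = 49 (v = (-7 + 0)**2 = (-7)**2 = 49)
(v + 6549) - 22990 = (49 + 6549) - 22990 = 6598 - 22990 = -16392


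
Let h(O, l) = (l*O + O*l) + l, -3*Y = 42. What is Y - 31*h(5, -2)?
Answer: 668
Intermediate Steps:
Y = -14 (Y = -1/3*42 = -14)
h(O, l) = l + 2*O*l (h(O, l) = (O*l + O*l) + l = 2*O*l + l = l + 2*O*l)
Y - 31*h(5, -2) = -14 - (-62)*(1 + 2*5) = -14 - (-62)*(1 + 10) = -14 - (-62)*11 = -14 - 31*(-22) = -14 + 682 = 668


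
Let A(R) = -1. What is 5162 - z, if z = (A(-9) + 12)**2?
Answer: 5041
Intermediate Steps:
z = 121 (z = (-1 + 12)**2 = 11**2 = 121)
5162 - z = 5162 - 1*121 = 5162 - 121 = 5041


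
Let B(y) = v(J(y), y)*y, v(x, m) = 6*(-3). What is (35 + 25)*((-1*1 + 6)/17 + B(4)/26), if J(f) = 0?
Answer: -32820/221 ≈ -148.51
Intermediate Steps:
v(x, m) = -18
B(y) = -18*y
(35 + 25)*((-1*1 + 6)/17 + B(4)/26) = (35 + 25)*((-1*1 + 6)/17 - 18*4/26) = 60*((-1 + 6)*(1/17) - 72*1/26) = 60*(5*(1/17) - 36/13) = 60*(5/17 - 36/13) = 60*(-547/221) = -32820/221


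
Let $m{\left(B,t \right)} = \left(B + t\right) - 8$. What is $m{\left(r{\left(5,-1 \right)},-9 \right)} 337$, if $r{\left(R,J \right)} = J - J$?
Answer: $-5729$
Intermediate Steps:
$r{\left(R,J \right)} = 0$
$m{\left(B,t \right)} = -8 + B + t$
$m{\left(r{\left(5,-1 \right)},-9 \right)} 337 = \left(-8 + 0 - 9\right) 337 = \left(-17\right) 337 = -5729$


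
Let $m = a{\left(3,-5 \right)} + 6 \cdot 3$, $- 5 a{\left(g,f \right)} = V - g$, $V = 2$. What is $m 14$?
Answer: $\frac{1274}{5} \approx 254.8$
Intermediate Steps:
$a{\left(g,f \right)} = - \frac{2}{5} + \frac{g}{5}$ ($a{\left(g,f \right)} = - \frac{2 - g}{5} = - \frac{2}{5} + \frac{g}{5}$)
$m = \frac{91}{5}$ ($m = \left(- \frac{2}{5} + \frac{1}{5} \cdot 3\right) + 6 \cdot 3 = \left(- \frac{2}{5} + \frac{3}{5}\right) + 18 = \frac{1}{5} + 18 = \frac{91}{5} \approx 18.2$)
$m 14 = \frac{91}{5} \cdot 14 = \frac{1274}{5}$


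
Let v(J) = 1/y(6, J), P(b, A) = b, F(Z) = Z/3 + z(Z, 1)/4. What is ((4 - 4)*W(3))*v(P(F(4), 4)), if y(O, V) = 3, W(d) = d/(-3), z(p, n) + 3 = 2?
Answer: 0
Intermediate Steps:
z(p, n) = -1 (z(p, n) = -3 + 2 = -1)
W(d) = -d/3 (W(d) = d*(-⅓) = -d/3)
F(Z) = -¼ + Z/3 (F(Z) = Z/3 - 1/4 = Z*(⅓) - 1*¼ = Z/3 - ¼ = -¼ + Z/3)
v(J) = ⅓ (v(J) = 1/3 = ⅓)
((4 - 4)*W(3))*v(P(F(4), 4)) = ((4 - 4)*(-⅓*3))*(⅓) = (0*(-1))*(⅓) = 0*(⅓) = 0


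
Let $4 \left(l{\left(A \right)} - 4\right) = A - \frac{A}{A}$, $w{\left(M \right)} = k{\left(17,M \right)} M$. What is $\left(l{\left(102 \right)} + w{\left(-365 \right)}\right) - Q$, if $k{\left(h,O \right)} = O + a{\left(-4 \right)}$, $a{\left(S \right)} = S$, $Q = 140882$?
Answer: $- \frac{24671}{4} \approx -6167.8$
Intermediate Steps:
$k{\left(h,O \right)} = -4 + O$ ($k{\left(h,O \right)} = O - 4 = -4 + O$)
$w{\left(M \right)} = M \left(-4 + M\right)$ ($w{\left(M \right)} = \left(-4 + M\right) M = M \left(-4 + M\right)$)
$l{\left(A \right)} = \frac{15}{4} + \frac{A}{4}$ ($l{\left(A \right)} = 4 + \frac{A - \frac{A}{A}}{4} = 4 + \frac{A - 1}{4} = 4 + \frac{-1 + A}{4} = 4 + \left(- \frac{1}{4} + \frac{A}{4}\right) = \frac{15}{4} + \frac{A}{4}$)
$\left(l{\left(102 \right)} + w{\left(-365 \right)}\right) - Q = \left(\left(\frac{15}{4} + \frac{1}{4} \cdot 102\right) - 365 \left(-4 - 365\right)\right) - 140882 = \left(\left(\frac{15}{4} + \frac{51}{2}\right) - -134685\right) - 140882 = \left(\frac{117}{4} + 134685\right) - 140882 = \frac{538857}{4} - 140882 = - \frac{24671}{4}$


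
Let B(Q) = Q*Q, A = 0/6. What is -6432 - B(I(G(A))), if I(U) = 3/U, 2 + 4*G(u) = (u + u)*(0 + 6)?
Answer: -6468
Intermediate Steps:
A = 0 (A = 0*(⅙) = 0)
G(u) = -½ + 3*u (G(u) = -½ + ((u + u)*(0 + 6))/4 = -½ + ((2*u)*6)/4 = -½ + (12*u)/4 = -½ + 3*u)
B(Q) = Q²
-6432 - B(I(G(A))) = -6432 - (3/(-½ + 3*0))² = -6432 - (3/(-½ + 0))² = -6432 - (3/(-½))² = -6432 - (3*(-2))² = -6432 - 1*(-6)² = -6432 - 1*36 = -6432 - 36 = -6468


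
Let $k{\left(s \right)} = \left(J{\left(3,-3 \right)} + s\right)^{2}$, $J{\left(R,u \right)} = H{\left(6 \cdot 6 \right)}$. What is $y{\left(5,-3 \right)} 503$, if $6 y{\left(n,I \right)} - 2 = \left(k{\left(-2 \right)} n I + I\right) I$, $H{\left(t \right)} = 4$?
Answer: $\frac{96073}{6} \approx 16012.0$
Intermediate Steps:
$J{\left(R,u \right)} = 4$
$k{\left(s \right)} = \left(4 + s\right)^{2}$
$y{\left(n,I \right)} = \frac{1}{3} + \frac{I \left(I + 4 I n\right)}{6}$ ($y{\left(n,I \right)} = \frac{1}{3} + \frac{\left(\left(4 - 2\right)^{2} n I + I\right) I}{6} = \frac{1}{3} + \frac{\left(2^{2} n I + I\right) I}{6} = \frac{1}{3} + \frac{\left(4 n I + I\right) I}{6} = \frac{1}{3} + \frac{\left(4 I n + I\right) I}{6} = \frac{1}{3} + \frac{\left(I + 4 I n\right) I}{6} = \frac{1}{3} + \frac{I \left(I + 4 I n\right)}{6}$)
$y{\left(5,-3 \right)} 503 = \left(\frac{1}{3} + \frac{\left(-3\right)^{2}}{6} + \frac{2}{3} \cdot 5 \left(-3\right)^{2}\right) 503 = \left(\frac{1}{3} + \frac{1}{6} \cdot 9 + \frac{2}{3} \cdot 5 \cdot 9\right) 503 = \left(\frac{1}{3} + \frac{3}{2} + 30\right) 503 = \frac{191}{6} \cdot 503 = \frac{96073}{6}$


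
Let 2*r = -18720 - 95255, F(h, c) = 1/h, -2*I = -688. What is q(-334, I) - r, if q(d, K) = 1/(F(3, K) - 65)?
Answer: 5527786/97 ≈ 56988.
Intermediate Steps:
I = 344 (I = -1/2*(-688) = 344)
q(d, K) = -3/194 (q(d, K) = 1/(1/3 - 65) = 1/(-194/3) = -3/194)
r = -113975/2 (r = (-18720 - 95255)/2 = (1/2)*(-113975) = -113975/2 ≈ -56988.)
q(-334, I) - r = -3/194 - 1*(-113975/2) = -3/194 + 113975/2 = 5527786/97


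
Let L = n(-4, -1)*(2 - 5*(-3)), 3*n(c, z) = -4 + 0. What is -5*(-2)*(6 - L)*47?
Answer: 40420/3 ≈ 13473.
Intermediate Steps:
n(c, z) = -4/3 (n(c, z) = (-4 + 0)/3 = (⅓)*(-4) = -4/3)
L = -68/3 (L = -4*(2 - 5*(-3))/3 = -4*(2 + 15)/3 = -4/3*17 = -68/3 ≈ -22.667)
-5*(-2)*(6 - L)*47 = -5*(-2)*(6 - 1*(-68/3))*47 = -(-10)*(6 + 68/3)*47 = -(-10)*86/3*47 = -1*(-860/3)*47 = (860/3)*47 = 40420/3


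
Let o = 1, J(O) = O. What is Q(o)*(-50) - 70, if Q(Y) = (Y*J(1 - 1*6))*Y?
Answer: 180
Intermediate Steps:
Q(Y) = -5*Y² (Q(Y) = (Y*(1 - 1*6))*Y = (Y*(1 - 6))*Y = (Y*(-5))*Y = (-5*Y)*Y = -5*Y²)
Q(o)*(-50) - 70 = -5*1²*(-50) - 70 = -5*1*(-50) - 70 = -5*(-50) - 70 = 250 - 70 = 180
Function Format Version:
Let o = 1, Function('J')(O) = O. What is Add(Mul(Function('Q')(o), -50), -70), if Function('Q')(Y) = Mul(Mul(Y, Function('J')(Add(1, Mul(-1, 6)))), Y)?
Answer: 180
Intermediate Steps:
Function('Q')(Y) = Mul(-5, Pow(Y, 2)) (Function('Q')(Y) = Mul(Mul(Y, Add(1, Mul(-1, 6))), Y) = Mul(Mul(Y, Add(1, -6)), Y) = Mul(Mul(Y, -5), Y) = Mul(Mul(-5, Y), Y) = Mul(-5, Pow(Y, 2)))
Add(Mul(Function('Q')(o), -50), -70) = Add(Mul(Mul(-5, Pow(1, 2)), -50), -70) = Add(Mul(Mul(-5, 1), -50), -70) = Add(Mul(-5, -50), -70) = Add(250, -70) = 180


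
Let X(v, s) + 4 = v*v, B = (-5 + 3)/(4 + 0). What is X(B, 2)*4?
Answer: -15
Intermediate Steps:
B = -½ (B = -2/4 = -2*¼ = -½ ≈ -0.50000)
X(v, s) = -4 + v² (X(v, s) = -4 + v*v = -4 + v²)
X(B, 2)*4 = (-4 + (-½)²)*4 = (-4 + ¼)*4 = -15/4*4 = -15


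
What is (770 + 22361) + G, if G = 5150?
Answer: 28281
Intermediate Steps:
(770 + 22361) + G = (770 + 22361) + 5150 = 23131 + 5150 = 28281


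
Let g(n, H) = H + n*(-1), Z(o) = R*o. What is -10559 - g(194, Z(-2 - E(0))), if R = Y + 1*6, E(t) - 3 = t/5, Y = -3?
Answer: -10350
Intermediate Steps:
E(t) = 3 + t/5
R = 3 (R = -3 + 1*6 = -3 + 6 = 3)
Z(o) = 3*o
g(n, H) = H - n
-10559 - g(194, Z(-2 - E(0))) = -10559 - (3*(-2 - (3 + (⅕)*0)) - 1*194) = -10559 - (3*(-2 - (3 + 0)) - 194) = -10559 - (3*(-2 - 1*3) - 194) = -10559 - (3*(-2 - 3) - 194) = -10559 - (3*(-5) - 194) = -10559 - (-15 - 194) = -10559 - 1*(-209) = -10559 + 209 = -10350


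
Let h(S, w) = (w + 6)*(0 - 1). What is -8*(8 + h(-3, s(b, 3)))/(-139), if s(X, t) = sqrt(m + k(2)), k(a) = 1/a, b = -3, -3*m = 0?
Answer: 16/139 - 4*sqrt(2)/139 ≈ 0.074411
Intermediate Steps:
m = 0 (m = -1/3*0 = 0)
s(X, t) = sqrt(2)/2 (s(X, t) = sqrt(0 + 1/2) = sqrt(1/2) = sqrt(2)/2)
h(S, w) = -6 - w (h(S, w) = (6 + w)*(-1) = -6 - w)
-8*(8 + h(-3, s(b, 3)))/(-139) = -8*(8 + (-6 - sqrt(2)/2))/(-139) = -8*(8 + (-6 - sqrt(2)/2))*(-1/139) = -8*(2 - sqrt(2)/2)*(-1/139) = (-16 + 4*sqrt(2))*(-1/139) = 16/139 - 4*sqrt(2)/139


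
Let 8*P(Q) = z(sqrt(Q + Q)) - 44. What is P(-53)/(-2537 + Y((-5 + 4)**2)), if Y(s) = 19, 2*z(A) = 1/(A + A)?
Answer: 11/5036 + I*sqrt(106)/8541056 ≈ 0.0021843 + 1.2054e-6*I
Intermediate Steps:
z(A) = 1/(4*A) (z(A) = 1/(2*(A + A)) = 1/(2*((2*A))) = (1/(2*A))/2 = 1/(4*A))
P(Q) = -11/2 + sqrt(2)/(64*sqrt(Q)) (P(Q) = (1/(4*(sqrt(Q + Q))) - 44)/8 = (1/(4*(sqrt(2*Q))) - 44)/8 = (1/(4*((sqrt(2)*sqrt(Q)))) - 44)/8 = ((sqrt(2)/(2*sqrt(Q)))/4 - 44)/8 = (sqrt(2)/(8*sqrt(Q)) - 44)/8 = (-44 + sqrt(2)/(8*sqrt(Q)))/8 = -11/2 + sqrt(2)/(64*sqrt(Q)))
P(-53)/(-2537 + Y((-5 + 4)**2)) = (-11/2 + sqrt(2)/(64*sqrt(-53)))/(-2537 + 19) = (-11/2 + sqrt(2)*(-I*sqrt(53)/53)/64)/(-2518) = (-11/2 - I*sqrt(106)/3392)*(-1/2518) = 11/5036 + I*sqrt(106)/8541056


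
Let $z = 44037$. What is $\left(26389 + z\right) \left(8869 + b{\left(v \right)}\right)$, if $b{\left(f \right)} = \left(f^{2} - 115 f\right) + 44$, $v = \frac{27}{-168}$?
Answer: $\frac{986288276517}{1568} \approx 6.2901 \cdot 10^{8}$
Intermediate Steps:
$v = - \frac{9}{56}$ ($v = 27 \left(- \frac{1}{168}\right) = - \frac{9}{56} \approx -0.16071$)
$b{\left(f \right)} = 44 + f^{2} - 115 f$
$\left(26389 + z\right) \left(8869 + b{\left(v \right)}\right) = \left(26389 + 44037\right) \left(8869 + \left(44 + \left(- \frac{9}{56}\right)^{2} - - \frac{1035}{56}\right)\right) = 70426 \left(8869 + \left(44 + \frac{81}{3136} + \frac{1035}{56}\right)\right) = 70426 \left(8869 + \frac{196025}{3136}\right) = 70426 \cdot \frac{28009209}{3136} = \frac{986288276517}{1568}$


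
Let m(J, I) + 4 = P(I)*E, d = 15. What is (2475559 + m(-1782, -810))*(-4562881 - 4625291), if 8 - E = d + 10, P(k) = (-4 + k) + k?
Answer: -22999492188036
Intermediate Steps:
P(k) = -4 + 2*k
E = -17 (E = 8 - (15 + 10) = 8 - 1*25 = 8 - 25 = -17)
m(J, I) = 64 - 34*I (m(J, I) = -4 + (-4 + 2*I)*(-17) = -4 + (68 - 34*I) = 64 - 34*I)
(2475559 + m(-1782, -810))*(-4562881 - 4625291) = (2475559 + (64 - 34*(-810)))*(-4562881 - 4625291) = (2475559 + (64 + 27540))*(-9188172) = (2475559 + 27604)*(-9188172) = 2503163*(-9188172) = -22999492188036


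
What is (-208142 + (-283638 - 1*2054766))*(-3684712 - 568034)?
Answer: 10829813315316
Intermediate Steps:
(-208142 + (-283638 - 1*2054766))*(-3684712 - 568034) = (-208142 + (-283638 - 2054766))*(-4252746) = (-208142 - 2338404)*(-4252746) = -2546546*(-4252746) = 10829813315316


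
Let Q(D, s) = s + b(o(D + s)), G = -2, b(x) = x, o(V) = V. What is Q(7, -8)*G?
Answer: 18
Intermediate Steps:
Q(D, s) = D + 2*s (Q(D, s) = s + (D + s) = D + 2*s)
Q(7, -8)*G = (7 + 2*(-8))*(-2) = (7 - 16)*(-2) = -9*(-2) = 18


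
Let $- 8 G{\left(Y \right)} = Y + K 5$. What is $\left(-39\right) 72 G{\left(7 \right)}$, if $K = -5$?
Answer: $-6318$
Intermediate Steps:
$G{\left(Y \right)} = \frac{25}{8} - \frac{Y}{8}$ ($G{\left(Y \right)} = - \frac{Y - 25}{8} = - \frac{-25 + Y}{8} = \frac{25}{8} - \frac{Y}{8}$)
$\left(-39\right) 72 G{\left(7 \right)} = \left(-39\right) 72 \left(\frac{25}{8} - \frac{7}{8}\right) = - 2808 \left(\frac{25}{8} - \frac{7}{8}\right) = \left(-2808\right) \frac{9}{4} = -6318$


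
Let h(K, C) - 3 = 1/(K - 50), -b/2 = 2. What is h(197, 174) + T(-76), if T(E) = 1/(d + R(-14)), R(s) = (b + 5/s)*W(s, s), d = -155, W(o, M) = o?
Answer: 41401/13818 ≈ 2.9962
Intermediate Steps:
b = -4 (b = -2*2 = -4)
R(s) = s*(-4 + 5/s) (R(s) = (-4 + 5/s)*s = s*(-4 + 5/s))
T(E) = -1/94 (T(E) = 1/(-155 + (5 - 4*(-14))) = 1/(-155 + (5 + 56)) = 1/(-155 + 61) = 1/(-94) = -1/94)
h(K, C) = 3 + 1/(-50 + K) (h(K, C) = 3 + 1/(K - 50) = 3 + 1/(-50 + K))
h(197, 174) + T(-76) = (-149 + 3*197)/(-50 + 197) - 1/94 = (-149 + 591)/147 - 1/94 = (1/147)*442 - 1/94 = 442/147 - 1/94 = 41401/13818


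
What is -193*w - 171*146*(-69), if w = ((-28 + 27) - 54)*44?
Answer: 2189714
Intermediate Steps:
w = -2420 (w = (-1 - 54)*44 = -55*44 = -2420)
-193*w - 171*146*(-69) = -193*(-2420) - 171*146*(-69) = 467060 - 24966*(-69) = 467060 + 1722654 = 2189714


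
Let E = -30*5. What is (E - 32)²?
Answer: 33124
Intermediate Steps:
E = -150 (E = -10*15 = -150)
(E - 32)² = (-150 - 32)² = (-182)² = 33124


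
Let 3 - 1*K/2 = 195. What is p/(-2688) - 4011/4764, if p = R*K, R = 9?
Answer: 4933/11116 ≈ 0.44377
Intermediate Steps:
K = -384 (K = 6 - 2*195 = 6 - 390 = -384)
p = -3456 (p = 9*(-384) = -3456)
p/(-2688) - 4011/4764 = -3456/(-2688) - 4011/4764 = -3456*(-1/2688) - 4011*1/4764 = 9/7 - 1337/1588 = 4933/11116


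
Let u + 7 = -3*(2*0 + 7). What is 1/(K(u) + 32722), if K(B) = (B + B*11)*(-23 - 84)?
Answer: 1/68674 ≈ 1.4562e-5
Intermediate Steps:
u = -28 (u = -7 - 3*(2*0 + 7) = -7 - 3*(0 + 7) = -7 - 3*7 = -7 - 21 = -28)
K(B) = -1284*B (K(B) = (B + 11*B)*(-107) = (12*B)*(-107) = -1284*B)
1/(K(u) + 32722) = 1/(-1284*(-28) + 32722) = 1/(35952 + 32722) = 1/68674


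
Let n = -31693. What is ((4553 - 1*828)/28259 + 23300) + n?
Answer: -237174062/28259 ≈ -8392.9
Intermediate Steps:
((4553 - 1*828)/28259 + 23300) + n = ((4553 - 1*828)/28259 + 23300) - 31693 = ((4553 - 828)*(1/28259) + 23300) - 31693 = (3725*(1/28259) + 23300) - 31693 = (3725/28259 + 23300) - 31693 = 658438425/28259 - 31693 = -237174062/28259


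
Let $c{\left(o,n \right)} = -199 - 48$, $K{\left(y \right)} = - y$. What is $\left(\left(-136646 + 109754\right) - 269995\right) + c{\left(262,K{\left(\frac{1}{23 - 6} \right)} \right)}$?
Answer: $-297134$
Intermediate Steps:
$c{\left(o,n \right)} = -247$
$\left(\left(-136646 + 109754\right) - 269995\right) + c{\left(262,K{\left(\frac{1}{23 - 6} \right)} \right)} = \left(\left(-136646 + 109754\right) - 269995\right) - 247 = \left(-26892 - 269995\right) - 247 = -296887 - 247 = -297134$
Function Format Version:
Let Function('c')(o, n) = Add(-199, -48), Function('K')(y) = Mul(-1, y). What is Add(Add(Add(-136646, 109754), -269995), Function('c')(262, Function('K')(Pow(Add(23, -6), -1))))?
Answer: -297134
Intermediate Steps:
Function('c')(o, n) = -247
Add(Add(Add(-136646, 109754), -269995), Function('c')(262, Function('K')(Pow(Add(23, -6), -1)))) = Add(Add(Add(-136646, 109754), -269995), -247) = Add(Add(-26892, -269995), -247) = Add(-296887, -247) = -297134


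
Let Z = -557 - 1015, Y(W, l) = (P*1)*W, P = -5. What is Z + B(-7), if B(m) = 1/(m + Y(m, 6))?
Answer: -44015/28 ≈ -1572.0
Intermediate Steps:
Y(W, l) = -5*W (Y(W, l) = (-5*1)*W = -5*W)
Z = -1572
B(m) = -1/(4*m) (B(m) = 1/(m - 5*m) = 1/(-4*m) = -1/(4*m))
Z + B(-7) = -1572 - ¼/(-7) = -1572 - ¼*(-⅐) = -1572 + 1/28 = -44015/28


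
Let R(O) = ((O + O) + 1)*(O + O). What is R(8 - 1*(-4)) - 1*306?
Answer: 294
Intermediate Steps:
R(O) = 2*O*(1 + 2*O) (R(O) = (2*O + 1)*(2*O) = (1 + 2*O)*(2*O) = 2*O*(1 + 2*O))
R(8 - 1*(-4)) - 1*306 = 2*(8 - 1*(-4))*(1 + 2*(8 - 1*(-4))) - 1*306 = 2*(8 + 4)*(1 + 2*(8 + 4)) - 306 = 2*12*(1 + 2*12) - 306 = 2*12*(1 + 24) - 306 = 2*12*25 - 306 = 600 - 306 = 294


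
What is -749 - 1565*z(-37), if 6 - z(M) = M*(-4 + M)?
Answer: 2363966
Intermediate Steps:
z(M) = 6 - M*(-4 + M)
-749 - 1565*z(-37) = -749 - 1565*(6 - 1*(-37)² + 4*(-37)) = -749 - 1565*(6 - 1*1369 - 148) = -749 - 1565*(6 - 1369 - 148) = -749 - 1565*(-1511) = -749 + 2364715 = 2363966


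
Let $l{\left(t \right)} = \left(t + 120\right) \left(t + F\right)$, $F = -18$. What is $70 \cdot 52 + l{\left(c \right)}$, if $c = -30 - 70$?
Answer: $1280$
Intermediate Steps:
$c = -100$ ($c = -30 - 70 = -100$)
$l{\left(t \right)} = \left(-18 + t\right) \left(120 + t\right)$ ($l{\left(t \right)} = \left(t + 120\right) \left(t - 18\right) = \left(120 + t\right) \left(-18 + t\right) = \left(-18 + t\right) \left(120 + t\right)$)
$70 \cdot 52 + l{\left(c \right)} = 70 \cdot 52 + \left(-2160 + \left(-100\right)^{2} + 102 \left(-100\right)\right) = 3640 - 2360 = 1280$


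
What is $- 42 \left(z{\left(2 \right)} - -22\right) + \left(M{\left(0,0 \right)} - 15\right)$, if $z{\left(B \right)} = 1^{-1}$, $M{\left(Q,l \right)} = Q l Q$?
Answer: $-981$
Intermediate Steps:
$M{\left(Q,l \right)} = l Q^{2}$
$z{\left(B \right)} = 1$
$- 42 \left(z{\left(2 \right)} - -22\right) + \left(M{\left(0,0 \right)} - 15\right) = - 42 \left(1 - -22\right) + \left(0 \cdot 0^{2} - 15\right) = - 42 \left(1 + 22\right) + \left(0 \cdot 0 - 15\right) = \left(-42\right) 23 + \left(0 - 15\right) = -966 - 15 = -981$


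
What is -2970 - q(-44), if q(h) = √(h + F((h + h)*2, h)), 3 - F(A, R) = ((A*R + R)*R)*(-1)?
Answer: -2970 - 3*I*√37649 ≈ -2970.0 - 582.1*I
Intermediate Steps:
F(A, R) = 3 + R*(R + A*R) (F(A, R) = 3 - (A*R + R)*R*(-1) = 3 - (R + A*R)*R*(-1) = 3 - R*(R + A*R)*(-1) = 3 - (-1)*R*(R + A*R) = 3 + R*(R + A*R))
q(h) = √(3 + h + h² + 4*h³) (q(h) = √(h + (3 + h² + ((h + h)*2)*h²)) = √(h + (3 + h² + ((2*h)*2)*h²)) = √(h + (3 + h² + (4*h)*h²)) = √(h + (3 + h² + 4*h³)) = √(3 + h + h² + 4*h³))
-2970 - q(-44) = -2970 - √(3 - 44 + (-44)² + 4*(-44)³) = -2970 - √(3 - 44 + 1936 + 4*(-85184)) = -2970 - √(3 - 44 + 1936 - 340736) = -2970 - √(-338841) = -2970 - 3*I*√37649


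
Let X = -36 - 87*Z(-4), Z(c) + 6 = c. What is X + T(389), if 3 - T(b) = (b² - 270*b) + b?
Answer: -45843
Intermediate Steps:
T(b) = 3 - b² + 269*b (T(b) = 3 - ((b² - 270*b) + b) = 3 - (b² - 269*b) = 3 + (-b² + 269*b) = 3 - b² + 269*b)
Z(c) = -6 + c
X = 834 (X = -36 - 87*(-6 - 4) = -36 - 87*(-10) = -36 + 870 = 834)
X + T(389) = 834 + (3 - 1*389² + 269*389) = 834 + (3 - 1*151321 + 104641) = 834 + (3 - 151321 + 104641) = 834 - 46677 = -45843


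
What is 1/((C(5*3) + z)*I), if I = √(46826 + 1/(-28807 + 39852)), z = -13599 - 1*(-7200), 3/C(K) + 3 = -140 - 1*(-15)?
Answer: -6016*√2585965855/423619996536825 ≈ -7.2218e-7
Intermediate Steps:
C(K) = -3/128 (C(K) = 3/(-3 + (-140 - 1*(-15))) = 3/(-3 + (-140 + 15)) = 3/(-3 - 125) = 3/(-128) = 3*(-1/128) = -3/128)
z = -6399 (z = -13599 + 7200 = -6399)
I = √2585965855/235 (I = √(46826 + 1/11045) = √(517193171/11045) = √2585965855/235 ≈ 216.39)
1/((C(5*3) + z)*I) = 1/((-3/128 - 6399)*((√2585965855/235))) = (47*√2585965855/517193171)/(-819075/128) = -6016*√2585965855/423619996536825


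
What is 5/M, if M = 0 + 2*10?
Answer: ¼ ≈ 0.25000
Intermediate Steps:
M = 20 (M = 0 + 20 = 20)
5/M = 5/20 = 5*(1/20) = ¼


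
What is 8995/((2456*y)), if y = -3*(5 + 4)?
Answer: -8995/66312 ≈ -0.13565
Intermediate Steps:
y = -27 (y = -3*9 = -27)
8995/((2456*y)) = 8995/((2456*(-27))) = 8995/(-66312) = 8995*(-1/66312) = -8995/66312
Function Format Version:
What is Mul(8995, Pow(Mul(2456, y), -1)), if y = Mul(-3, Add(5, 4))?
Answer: Rational(-8995, 66312) ≈ -0.13565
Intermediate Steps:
y = -27 (y = Mul(-3, 9) = -27)
Mul(8995, Pow(Mul(2456, y), -1)) = Mul(8995, Pow(Mul(2456, -27), -1)) = Mul(8995, Pow(-66312, -1)) = Mul(8995, Rational(-1, 66312)) = Rational(-8995, 66312)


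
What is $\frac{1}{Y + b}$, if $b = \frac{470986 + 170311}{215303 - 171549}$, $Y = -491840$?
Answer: $- \frac{43754}{21519326063} \approx -2.0332 \cdot 10^{-6}$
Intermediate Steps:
$b = \frac{641297}{43754} \approx 14.657$
$\frac{1}{Y + b} = \frac{1}{-491840 + \frac{641297}{43754}} = \frac{1}{- \frac{21519326063}{43754}} = - \frac{43754}{21519326063}$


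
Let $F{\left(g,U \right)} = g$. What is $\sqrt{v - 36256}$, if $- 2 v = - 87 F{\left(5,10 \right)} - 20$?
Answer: $\frac{i \sqrt{144114}}{2} \approx 189.81 i$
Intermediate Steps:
$v = \frac{455}{2}$ ($v = - \frac{\left(-87\right) 5 - 20}{2} = - \frac{-435 - 20}{2} = \left(- \frac{1}{2}\right) \left(-455\right) = \frac{455}{2} \approx 227.5$)
$\sqrt{v - 36256} = \sqrt{\frac{455}{2} - 36256} = \sqrt{- \frac{72057}{2}} = \frac{i \sqrt{144114}}{2}$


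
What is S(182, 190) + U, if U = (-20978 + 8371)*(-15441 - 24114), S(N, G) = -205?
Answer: 498669680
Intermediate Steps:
U = 498669885 (U = -12607*(-39555) = 498669885)
S(182, 190) + U = -205 + 498669885 = 498669680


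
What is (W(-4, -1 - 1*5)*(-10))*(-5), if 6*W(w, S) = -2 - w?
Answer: 50/3 ≈ 16.667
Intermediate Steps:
W(w, S) = -1/3 - w/6 (W(w, S) = (-2 - w)/6 = -1/3 - w/6)
(W(-4, -1 - 1*5)*(-10))*(-5) = ((-1/3 - 1/6*(-4))*(-10))*(-5) = ((-1/3 + 2/3)*(-10))*(-5) = ((1/3)*(-10))*(-5) = -10/3*(-5) = 50/3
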